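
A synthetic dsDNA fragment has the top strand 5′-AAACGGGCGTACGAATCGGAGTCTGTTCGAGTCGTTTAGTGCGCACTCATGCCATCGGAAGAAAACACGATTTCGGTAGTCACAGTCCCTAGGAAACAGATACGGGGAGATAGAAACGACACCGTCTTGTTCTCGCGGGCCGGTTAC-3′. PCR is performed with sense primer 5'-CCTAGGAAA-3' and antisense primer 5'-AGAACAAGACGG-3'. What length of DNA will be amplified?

46 bp

The forward primer matches the template at positions 88–96.
The reverse primer's reverse complement is CCGTCTTGTTCT, which matches the template at positions 122–133.
Product length = (reverse-primer end) − (forward-primer start) + 1 = 133 − 88 + 1 = 46 bp.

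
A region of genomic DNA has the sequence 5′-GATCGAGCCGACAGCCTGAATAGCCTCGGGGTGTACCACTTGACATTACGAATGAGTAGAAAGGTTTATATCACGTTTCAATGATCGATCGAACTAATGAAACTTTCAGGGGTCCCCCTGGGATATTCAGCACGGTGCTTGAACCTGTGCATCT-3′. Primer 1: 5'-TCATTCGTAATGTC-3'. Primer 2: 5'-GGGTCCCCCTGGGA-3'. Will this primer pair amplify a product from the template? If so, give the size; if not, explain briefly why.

No product — the primers' 3' ends point away from each other.

Primer 1 (TCATTCGTAATGTC) has reverse complement GACATTACGAATGA, which matches the top strand at positions 42–55; primer 1 anneals to the top strand there with its 3' end pointing upstream toward position 42.
Primer 2 (GGGTCCCCCTGGGA) matches the top strand directly at positions 110–123; it anneals to the bottom strand with its 3' end pointing downstream toward position 123.
The 3' ends diverge (primer 1 extends toward position 1, primer 2 toward position 154), so the primers never converge on a shared product.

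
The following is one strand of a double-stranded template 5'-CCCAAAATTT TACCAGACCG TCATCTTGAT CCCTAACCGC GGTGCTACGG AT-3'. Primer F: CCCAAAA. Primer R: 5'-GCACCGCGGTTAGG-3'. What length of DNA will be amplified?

45 bp

Scanning the template, CCCAAAA occurs at positions 1–7; this primer anneals to the bottom strand there with its 3' end pointing downstream.
Taking the reverse complement of GCACCGCGGTTAGG gives CCTAACCGCGGTGC, found at positions 32–45 on the template; the primer anneals here to the top strand with its 3' end pointing upstream.
Product length = (reverse-primer end) − (forward-primer start) + 1 = 45 − 1 + 1 = 45 bp.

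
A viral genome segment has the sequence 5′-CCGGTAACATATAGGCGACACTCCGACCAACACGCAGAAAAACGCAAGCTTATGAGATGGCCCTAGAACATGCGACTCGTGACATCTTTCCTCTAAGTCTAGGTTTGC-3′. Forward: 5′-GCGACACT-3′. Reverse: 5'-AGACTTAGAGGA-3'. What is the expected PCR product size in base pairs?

Forward primer GCGACACT is found on the top strand at positions 15–22.
The reverse primer's reverse complement is TCCTCTAAGTCT, which matches the template at positions 89–100.
Product length = (reverse-primer end) − (forward-primer start) + 1 = 100 − 15 + 1 = 86 bp.

86 bp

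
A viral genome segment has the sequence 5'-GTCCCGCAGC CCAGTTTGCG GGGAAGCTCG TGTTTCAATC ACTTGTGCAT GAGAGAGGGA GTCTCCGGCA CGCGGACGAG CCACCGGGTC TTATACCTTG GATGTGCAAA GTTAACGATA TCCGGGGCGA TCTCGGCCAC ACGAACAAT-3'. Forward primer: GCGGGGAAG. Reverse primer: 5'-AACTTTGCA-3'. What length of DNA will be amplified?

96 bp

Forward primer GCGGGGAAG is found on the top strand at positions 18–26.
The reverse primer's reverse complement is TGCAAAGTT, which matches the template at positions 105–113.
Product length = (reverse-primer end) − (forward-primer start) + 1 = 113 − 18 + 1 = 96 bp.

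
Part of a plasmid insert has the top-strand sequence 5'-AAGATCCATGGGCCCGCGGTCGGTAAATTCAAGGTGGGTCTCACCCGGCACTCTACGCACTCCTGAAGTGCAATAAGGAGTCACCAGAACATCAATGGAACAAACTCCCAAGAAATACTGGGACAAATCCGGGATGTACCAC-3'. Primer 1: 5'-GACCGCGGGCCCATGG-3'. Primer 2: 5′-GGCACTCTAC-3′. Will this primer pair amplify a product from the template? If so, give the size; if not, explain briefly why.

Primer 1 (GACCGCGGGCCCATGG) has reverse complement CCATGGGCCCGCGGTC, which matches the top strand at positions 6–21; primer 1 anneals to the top strand there with its 3' end pointing upstream toward position 6.
Primer 2 (GGCACTCTAC) matches the top strand directly at positions 47–56; it anneals to the bottom strand with its 3' end pointing downstream toward position 56.
The 3' ends diverge (primer 1 extends toward position 1, primer 2 toward position 142), so the primers never converge on a shared product.

No product — the primers' 3' ends point away from each other.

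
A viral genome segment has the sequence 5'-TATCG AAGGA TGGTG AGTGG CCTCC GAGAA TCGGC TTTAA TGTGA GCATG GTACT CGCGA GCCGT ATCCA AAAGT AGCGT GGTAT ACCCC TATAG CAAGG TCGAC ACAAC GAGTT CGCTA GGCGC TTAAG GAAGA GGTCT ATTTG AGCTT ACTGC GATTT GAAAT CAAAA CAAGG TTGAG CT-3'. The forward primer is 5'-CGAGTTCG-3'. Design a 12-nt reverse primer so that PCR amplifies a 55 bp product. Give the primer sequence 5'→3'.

The forward primer binds at positions 110–117, so a 55 bp product ends at position 110 + 55 − 1 = 164.
The reverse primer anneals to the top strand over positions 153–164, i.e. to TGCGATTTGAAA.
Its sequence written 5'→3' is the reverse complement: TTTCAAATCGCA.

5'-TTTCAAATCGCA-3'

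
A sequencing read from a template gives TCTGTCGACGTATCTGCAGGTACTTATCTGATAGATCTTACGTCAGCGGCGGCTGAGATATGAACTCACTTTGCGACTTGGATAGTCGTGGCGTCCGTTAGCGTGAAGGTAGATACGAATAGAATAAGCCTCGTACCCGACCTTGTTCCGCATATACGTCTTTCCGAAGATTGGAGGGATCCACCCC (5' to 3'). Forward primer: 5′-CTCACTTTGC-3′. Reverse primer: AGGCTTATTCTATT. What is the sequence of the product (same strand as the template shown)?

5'-CTCACTTTGCGACTTGGATAGTCGTGGCGTCCGTTAGCGTGAAGGTAGATACGAATAGAATAAGCCT-3'

Scanning the template, CTCACTTTGC occurs at positions 65–74; this primer anneals to the bottom strand there with its 3' end pointing downstream.
The reverse primer's reverse complement is AATAGAATAAGCCT, which matches the template at positions 118–131.
The product is the template from position 65 through 131 (67 bp).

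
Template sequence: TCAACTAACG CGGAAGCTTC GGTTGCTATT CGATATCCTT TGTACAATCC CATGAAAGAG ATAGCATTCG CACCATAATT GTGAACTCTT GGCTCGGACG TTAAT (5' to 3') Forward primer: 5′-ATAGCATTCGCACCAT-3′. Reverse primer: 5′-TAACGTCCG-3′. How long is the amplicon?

The forward primer matches the template at positions 61–76.
The reverse primer's reverse complement is CGGACGTTA, which matches the template at positions 95–103.
The product runs from position 61 to position 103, so its length is 103 − 61 + 1 = 43 bp.

43 bp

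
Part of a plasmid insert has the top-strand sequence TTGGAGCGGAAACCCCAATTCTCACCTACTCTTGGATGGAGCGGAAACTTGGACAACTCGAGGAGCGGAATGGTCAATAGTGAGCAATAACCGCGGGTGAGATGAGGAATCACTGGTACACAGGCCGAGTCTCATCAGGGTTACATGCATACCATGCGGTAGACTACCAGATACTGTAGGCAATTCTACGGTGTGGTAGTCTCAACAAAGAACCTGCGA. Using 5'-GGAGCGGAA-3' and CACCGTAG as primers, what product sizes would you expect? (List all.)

The forward primer GGAGCGGAA matches the top strand at positions 3–11, 38–46, 62–70.
The reverse primer's reverse complement is CTACGGTG, matching at positions 186–193.
Each forward site pairs with the reverse site to give a product ending at position 193: sizes 191, 156, 132 bp.

191 bp, 156 bp, 132 bp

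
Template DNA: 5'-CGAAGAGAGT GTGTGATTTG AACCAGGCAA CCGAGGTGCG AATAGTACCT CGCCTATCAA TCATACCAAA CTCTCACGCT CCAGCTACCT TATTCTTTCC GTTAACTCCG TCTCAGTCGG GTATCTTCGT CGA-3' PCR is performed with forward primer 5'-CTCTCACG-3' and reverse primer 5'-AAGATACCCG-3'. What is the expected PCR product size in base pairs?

57 bp

Forward primer CTCTCACG is found on the top strand at positions 71–78.
Taking the reverse complement of AAGATACCCG gives CGGGTATCTT, found at positions 118–127 on the template; the primer anneals here to the top strand with its 3' end pointing upstream.
Product length = (reverse-primer end) − (forward-primer start) + 1 = 127 − 71 + 1 = 57 bp.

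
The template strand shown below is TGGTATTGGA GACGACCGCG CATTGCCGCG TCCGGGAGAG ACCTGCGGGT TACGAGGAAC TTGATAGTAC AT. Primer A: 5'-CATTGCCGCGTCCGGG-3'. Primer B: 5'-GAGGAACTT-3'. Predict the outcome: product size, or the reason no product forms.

Primer A (CATTGCCGCGTCCGGG) matches the top strand at positions 21–36 (3' end points downstream).
Primer B (GAGGAACTT) also matches the top strand directly, at positions 54–62 — its reverse complement AAGTTCCTC is not present.
Both primers anneal to the bottom strand with 3' ends pointing the same way, so neither can prime synthesis back toward the other.

No product — both primers anneal to the same strand and extend in the same direction.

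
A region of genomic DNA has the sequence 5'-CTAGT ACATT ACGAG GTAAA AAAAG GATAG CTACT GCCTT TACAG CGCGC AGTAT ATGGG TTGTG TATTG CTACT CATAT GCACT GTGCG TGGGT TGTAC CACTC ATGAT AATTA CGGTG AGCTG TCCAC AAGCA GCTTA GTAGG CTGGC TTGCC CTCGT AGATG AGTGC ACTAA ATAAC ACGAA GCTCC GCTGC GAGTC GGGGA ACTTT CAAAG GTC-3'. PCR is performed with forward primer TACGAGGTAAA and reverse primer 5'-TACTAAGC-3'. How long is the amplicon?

Forward primer TACGAGGTAAA is found on the top strand at positions 10–20.
Reverse complement of the reverse primer: GCTTAGTA. This occurs on the top strand at positions 136–143.
Amplicon spans positions 10–143: 134 bp.

134 bp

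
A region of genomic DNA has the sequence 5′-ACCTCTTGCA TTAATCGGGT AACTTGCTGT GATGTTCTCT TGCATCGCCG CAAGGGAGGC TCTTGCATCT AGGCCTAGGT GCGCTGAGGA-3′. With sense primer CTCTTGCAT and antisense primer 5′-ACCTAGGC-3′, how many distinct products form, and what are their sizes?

The forward primer CTCTTGCAT matches the top strand at positions 3–11, 37–45, 60–68.
The reverse primer's reverse complement is GCCTAGGT, matching at positions 73–80.
Each forward site pairs with the reverse site to give a product ending at position 80: sizes 78, 44, 21 bp.

Three products: 78 bp, 44 bp, 21 bp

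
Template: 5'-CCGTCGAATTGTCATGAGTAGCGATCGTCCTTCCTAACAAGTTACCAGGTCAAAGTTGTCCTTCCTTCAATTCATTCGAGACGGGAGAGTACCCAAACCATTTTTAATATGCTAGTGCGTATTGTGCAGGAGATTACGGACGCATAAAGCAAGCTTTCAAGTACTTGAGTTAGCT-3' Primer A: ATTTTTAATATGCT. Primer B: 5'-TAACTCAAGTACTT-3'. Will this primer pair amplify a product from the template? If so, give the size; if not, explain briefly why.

Primer A (ATTTTTAATATGCT) matches the top strand at positions 100–113; it acts as a forward primer.
Primer B's reverse complement is AAGTACTTGAGTTA, matching the top strand at positions 159–172; it acts as a reverse primer.
The 3' ends face each other across positions 100–172, giving a 73 bp product.

Yes — a 73 bp product.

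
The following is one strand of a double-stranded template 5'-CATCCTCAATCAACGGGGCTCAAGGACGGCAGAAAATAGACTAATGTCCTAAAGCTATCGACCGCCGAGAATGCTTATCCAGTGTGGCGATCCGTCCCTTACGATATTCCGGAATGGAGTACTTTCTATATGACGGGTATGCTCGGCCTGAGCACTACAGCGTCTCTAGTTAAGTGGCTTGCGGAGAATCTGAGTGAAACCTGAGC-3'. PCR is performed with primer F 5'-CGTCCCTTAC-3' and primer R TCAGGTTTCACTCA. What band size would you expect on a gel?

112 bp

Forward primer CGTCCCTTAC is found on the top strand at positions 93–102.
The reverse primer's reverse complement is TGAGTGAAACCTGA, which matches the template at positions 191–204.
Amplicon spans positions 93–204: 112 bp.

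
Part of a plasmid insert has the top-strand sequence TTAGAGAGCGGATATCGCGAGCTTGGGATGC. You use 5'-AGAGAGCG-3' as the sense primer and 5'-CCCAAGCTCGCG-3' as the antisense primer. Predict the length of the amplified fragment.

Forward primer AGAGAGCG is found on the top strand at positions 3–10.
The reverse primer's reverse complement is CGCGAGCTTGGG, which matches the template at positions 16–27.
Amplicon spans positions 3–27: 25 bp.

25 bp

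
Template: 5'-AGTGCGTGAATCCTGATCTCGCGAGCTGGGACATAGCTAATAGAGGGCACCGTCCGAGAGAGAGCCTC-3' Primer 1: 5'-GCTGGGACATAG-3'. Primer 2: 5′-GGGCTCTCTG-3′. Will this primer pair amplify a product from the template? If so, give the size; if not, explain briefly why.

No product — primer 2 has no binding site in the template.

Primer 2 (GGGCTCTCTG) does not match the top strand, and its reverse complement CAGAGAGCCC does not match either.
With no annealing site for primer 2, no amplification occurs.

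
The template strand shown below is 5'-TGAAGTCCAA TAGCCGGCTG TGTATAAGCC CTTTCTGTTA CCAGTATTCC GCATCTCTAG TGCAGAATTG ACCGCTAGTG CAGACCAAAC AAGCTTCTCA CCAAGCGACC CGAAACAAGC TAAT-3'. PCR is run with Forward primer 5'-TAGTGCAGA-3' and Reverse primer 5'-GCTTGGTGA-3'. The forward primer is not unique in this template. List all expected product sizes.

The forward primer TAGTGCAGA matches the top strand at positions 58–66, 76–84.
The reverse primer's reverse complement is TCACCAAGC, matching at positions 98–106.
Each forward site pairs with the reverse site to give a product ending at position 106: sizes 49, 31 bp.

49 bp, 31 bp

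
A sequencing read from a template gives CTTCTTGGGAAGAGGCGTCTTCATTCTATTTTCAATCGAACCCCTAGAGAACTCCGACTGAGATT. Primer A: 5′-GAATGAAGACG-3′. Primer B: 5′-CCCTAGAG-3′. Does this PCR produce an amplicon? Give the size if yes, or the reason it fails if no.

No product — the primers' 3' ends point away from each other.

Primer A (GAATGAAGACG) has reverse complement CGTCTTCATTC, which matches the top strand at positions 16–26; primer A anneals to the top strand there with its 3' end pointing upstream toward position 16.
Primer B (CCCTAGAG) matches the top strand directly at positions 42–49; it anneals to the bottom strand with its 3' end pointing downstream toward position 49.
The 3' ends diverge (primer A extends toward position 1, primer B toward position 65), so the primers never converge on a shared product.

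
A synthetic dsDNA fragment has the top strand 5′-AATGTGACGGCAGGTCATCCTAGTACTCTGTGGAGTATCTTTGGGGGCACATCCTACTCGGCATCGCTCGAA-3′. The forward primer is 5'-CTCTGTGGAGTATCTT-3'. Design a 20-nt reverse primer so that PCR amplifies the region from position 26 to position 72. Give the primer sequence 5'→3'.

5'-TTCGAGCGATGCCGAGTAGG-3'

The product's 3' end on the top strand is position 72.
The reverse primer anneals to the top strand over positions 53–72, i.e. to CCTACTCGGCATCGCTCGAA.
Its sequence written 5'→3' is the reverse complement: TTCGAGCGATGCCGAGTAGG.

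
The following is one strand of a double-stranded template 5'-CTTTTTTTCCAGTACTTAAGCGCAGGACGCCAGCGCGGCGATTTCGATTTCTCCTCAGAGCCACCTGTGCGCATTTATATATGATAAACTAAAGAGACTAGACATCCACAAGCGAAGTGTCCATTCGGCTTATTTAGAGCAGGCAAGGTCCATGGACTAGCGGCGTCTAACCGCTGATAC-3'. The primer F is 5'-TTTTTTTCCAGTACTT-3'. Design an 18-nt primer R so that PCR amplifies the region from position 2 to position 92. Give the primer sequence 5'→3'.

The product's 3' end on the top strand is position 92.
The reverse primer anneals to the top strand over positions 75–92, i.e. to TTATATATGATAAACTAA.
Its sequence written 5'→3' is the reverse complement: TTAGTTTATCATATATAA.

5'-TTAGTTTATCATATATAA-3'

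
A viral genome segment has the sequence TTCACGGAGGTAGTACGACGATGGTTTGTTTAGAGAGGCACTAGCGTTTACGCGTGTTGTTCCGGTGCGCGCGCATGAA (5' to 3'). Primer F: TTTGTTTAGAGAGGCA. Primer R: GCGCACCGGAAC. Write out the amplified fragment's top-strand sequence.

The forward primer matches the template at positions 25–40.
Taking the reverse complement of GCGCACCGGAAC gives GTTCCGGTGCGC, found at positions 59–70 on the template; the primer anneals here to the top strand with its 3' end pointing upstream.
The product is the template from position 25 through 70 (46 bp).

5'-TTTGTTTAGAGAGGCACTAGCGTTTACGCGTGTTGTTCCGGTGCGC-3'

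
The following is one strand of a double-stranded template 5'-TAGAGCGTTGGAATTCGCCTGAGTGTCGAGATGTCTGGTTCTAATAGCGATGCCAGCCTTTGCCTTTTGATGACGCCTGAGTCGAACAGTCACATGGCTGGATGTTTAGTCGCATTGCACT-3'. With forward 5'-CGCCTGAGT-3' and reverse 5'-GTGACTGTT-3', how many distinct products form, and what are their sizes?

The forward primer CGCCTGAGT matches the top strand at positions 16–24, 74–82.
The reverse primer's reverse complement is AACAGTCAC, matching at positions 85–93.
Each forward site pairs with the reverse site to give a product ending at position 93: sizes 78, 20 bp.

Two products: 78 bp, 20 bp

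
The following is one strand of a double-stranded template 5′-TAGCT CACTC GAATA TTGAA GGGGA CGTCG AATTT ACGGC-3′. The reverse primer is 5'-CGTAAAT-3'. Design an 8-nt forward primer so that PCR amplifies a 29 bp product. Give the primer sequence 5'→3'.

5'-CGAATATT-3'

The reverse primer's reverse complement ATTTACG matches the template at positions 32–38, so the product ends at position 38.
A 29 bp product then starts at position 38 − 29 + 1 = 10.
The forward primer is identical to the top strand there: CGAATATT.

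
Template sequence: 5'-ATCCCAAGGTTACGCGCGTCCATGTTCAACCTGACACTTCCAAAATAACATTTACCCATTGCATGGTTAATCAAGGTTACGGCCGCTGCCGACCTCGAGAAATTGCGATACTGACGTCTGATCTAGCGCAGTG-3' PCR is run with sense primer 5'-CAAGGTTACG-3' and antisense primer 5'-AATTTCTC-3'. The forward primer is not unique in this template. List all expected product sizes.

The forward primer CAAGGTTACG matches the top strand at positions 5–14, 72–81.
The reverse primer's reverse complement is GAGAAATT, matching at positions 97–104.
Each forward site pairs with the reverse site to give a product ending at position 104: sizes 100, 33 bp.

100 bp, 33 bp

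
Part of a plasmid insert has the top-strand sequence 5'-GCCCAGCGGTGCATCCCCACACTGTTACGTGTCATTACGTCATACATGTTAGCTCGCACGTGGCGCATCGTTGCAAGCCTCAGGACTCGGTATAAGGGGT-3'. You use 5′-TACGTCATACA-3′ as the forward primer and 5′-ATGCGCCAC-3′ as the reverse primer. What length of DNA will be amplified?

33 bp

The forward primer matches the template at positions 36–46.
Reverse complement of the reverse primer: GTGGCGCAT. This occurs on the top strand at positions 60–68.
Amplicon spans positions 36–68: 33 bp.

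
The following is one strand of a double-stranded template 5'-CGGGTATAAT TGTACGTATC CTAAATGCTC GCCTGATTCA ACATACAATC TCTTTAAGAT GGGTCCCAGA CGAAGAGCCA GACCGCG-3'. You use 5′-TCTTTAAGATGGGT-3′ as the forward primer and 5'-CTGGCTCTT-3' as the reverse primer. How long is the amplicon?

Forward primer TCTTTAAGATGGGT is found on the top strand at positions 51–64.
The reverse primer's reverse complement is AAGAGCCAG, which matches the template at positions 73–81.
Amplicon spans positions 51–81: 31 bp.

31 bp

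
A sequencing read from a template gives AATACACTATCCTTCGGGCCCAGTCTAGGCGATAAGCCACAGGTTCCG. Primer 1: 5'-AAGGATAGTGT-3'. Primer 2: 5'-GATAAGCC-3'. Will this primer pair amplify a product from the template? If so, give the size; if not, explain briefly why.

No product — the primers' 3' ends point away from each other.

Primer 1 (AAGGATAGTGT) has reverse complement ACACTATCCTT, which matches the top strand at positions 4–14; primer 1 anneals to the top strand there with its 3' end pointing upstream toward position 4.
Primer 2 (GATAAGCC) matches the top strand directly at positions 31–38; it anneals to the bottom strand with its 3' end pointing downstream toward position 38.
The 3' ends diverge (primer 1 extends toward position 1, primer 2 toward position 48), so the primers never converge on a shared product.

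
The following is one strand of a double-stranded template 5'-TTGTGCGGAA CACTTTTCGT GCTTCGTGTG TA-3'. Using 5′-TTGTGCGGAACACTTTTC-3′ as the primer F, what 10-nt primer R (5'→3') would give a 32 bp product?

5'-TACACACGAA-3'

The forward primer binds at positions 1–18, so a 32 bp product ends at position 1 + 32 − 1 = 32.
The reverse primer anneals to the top strand over positions 23–32, i.e. to TTCGTGTGTA.
Its sequence written 5'→3' is the reverse complement: TACACACGAA.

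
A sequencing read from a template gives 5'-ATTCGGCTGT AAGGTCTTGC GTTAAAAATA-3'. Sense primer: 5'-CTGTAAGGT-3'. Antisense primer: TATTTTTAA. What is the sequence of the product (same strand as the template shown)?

Scanning the template, CTGTAAGGT occurs at positions 7–15; this primer anneals to the bottom strand there with its 3' end pointing downstream.
Reverse complement of the reverse primer: TTAAAAATA. This occurs on the top strand at positions 22–30.
The product is the template from position 7 through 30 (24 bp).

5'-CTGTAAGGTCTTGCGTTAAAAATA-3'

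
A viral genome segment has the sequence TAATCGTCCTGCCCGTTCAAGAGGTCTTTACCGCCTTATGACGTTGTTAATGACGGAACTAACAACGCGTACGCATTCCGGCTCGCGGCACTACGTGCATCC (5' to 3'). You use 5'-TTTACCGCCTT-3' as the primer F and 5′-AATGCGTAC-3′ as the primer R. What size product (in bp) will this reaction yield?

51 bp

Forward primer TTTACCGCCTT is found on the top strand at positions 27–37.
Reverse complement of the reverse primer: GTACGCATT. This occurs on the top strand at positions 69–77.
The product runs from position 27 to position 77, so its length is 77 − 27 + 1 = 51 bp.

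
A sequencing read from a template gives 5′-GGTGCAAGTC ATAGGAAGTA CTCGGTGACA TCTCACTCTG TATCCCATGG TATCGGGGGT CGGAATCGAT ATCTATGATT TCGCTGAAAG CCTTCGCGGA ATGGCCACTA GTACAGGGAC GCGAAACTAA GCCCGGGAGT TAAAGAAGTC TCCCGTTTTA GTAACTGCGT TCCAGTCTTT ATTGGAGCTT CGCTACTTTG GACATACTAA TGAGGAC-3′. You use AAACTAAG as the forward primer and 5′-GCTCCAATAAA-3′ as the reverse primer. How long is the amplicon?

The forward primer matches the template at positions 124–131.
The reverse primer's reverse complement is TTTATTGGAGC, which matches the template at positions 178–188.
Product length = (reverse-primer end) − (forward-primer start) + 1 = 188 − 124 + 1 = 65 bp.

65 bp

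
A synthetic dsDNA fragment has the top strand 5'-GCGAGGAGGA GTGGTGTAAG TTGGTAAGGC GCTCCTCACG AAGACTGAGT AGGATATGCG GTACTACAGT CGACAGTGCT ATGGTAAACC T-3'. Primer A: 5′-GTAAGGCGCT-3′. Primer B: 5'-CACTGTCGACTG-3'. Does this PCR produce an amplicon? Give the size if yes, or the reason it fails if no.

Primer A (GTAAGGCGCT) matches the top strand at positions 24–33; it acts as a forward primer.
Primer B's reverse complement is CAGTCGACAGTG, matching the top strand at positions 67–78; it acts as a reverse primer.
The 3' ends face each other across positions 24–78, giving a 55 bp product.

Yes — a 55 bp product.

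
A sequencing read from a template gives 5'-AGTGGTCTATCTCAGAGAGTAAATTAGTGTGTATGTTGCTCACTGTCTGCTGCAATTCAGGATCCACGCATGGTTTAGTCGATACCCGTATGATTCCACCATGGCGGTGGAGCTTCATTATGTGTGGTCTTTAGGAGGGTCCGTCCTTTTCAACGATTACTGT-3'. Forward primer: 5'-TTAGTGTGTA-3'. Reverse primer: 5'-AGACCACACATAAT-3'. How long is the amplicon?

The forward primer matches the template at positions 24–33.
Taking the reverse complement of AGACCACACATAAT gives ATTATGTGTGGTCT, found at positions 117–130 on the template; the primer anneals here to the top strand with its 3' end pointing upstream.
The product runs from position 24 to position 130, so its length is 130 − 24 + 1 = 107 bp.

107 bp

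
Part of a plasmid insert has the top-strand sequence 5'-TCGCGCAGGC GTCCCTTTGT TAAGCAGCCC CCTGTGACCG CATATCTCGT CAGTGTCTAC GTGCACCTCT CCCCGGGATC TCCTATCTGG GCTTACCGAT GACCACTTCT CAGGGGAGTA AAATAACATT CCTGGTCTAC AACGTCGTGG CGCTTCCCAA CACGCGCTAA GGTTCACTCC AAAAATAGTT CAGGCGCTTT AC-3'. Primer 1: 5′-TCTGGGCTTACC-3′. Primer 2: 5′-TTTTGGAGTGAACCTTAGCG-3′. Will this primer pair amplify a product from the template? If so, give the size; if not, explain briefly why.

Yes — a 99 bp product.

Primer 1 (TCTGGGCTTACC) matches the top strand at positions 86–97; it acts as a forward primer.
Primer 2's reverse complement is CGCTAAGGTTCACTCCAAAA, matching the top strand at positions 165–184; it acts as a reverse primer.
The 3' ends face each other across positions 86–184, giving a 99 bp product.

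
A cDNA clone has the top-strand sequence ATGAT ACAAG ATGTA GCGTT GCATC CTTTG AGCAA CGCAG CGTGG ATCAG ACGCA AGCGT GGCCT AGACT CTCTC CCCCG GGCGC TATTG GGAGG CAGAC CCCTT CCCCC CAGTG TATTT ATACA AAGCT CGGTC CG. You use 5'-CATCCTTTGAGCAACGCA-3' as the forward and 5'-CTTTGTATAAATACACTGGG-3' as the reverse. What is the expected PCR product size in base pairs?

The forward primer matches the template at positions 22–39.
The reverse primer's reverse complement is CCCAGTGTATTTATACAAAG, which matches the template at positions 109–128.
Product length = (reverse-primer end) − (forward-primer start) + 1 = 128 − 22 + 1 = 107 bp.

107 bp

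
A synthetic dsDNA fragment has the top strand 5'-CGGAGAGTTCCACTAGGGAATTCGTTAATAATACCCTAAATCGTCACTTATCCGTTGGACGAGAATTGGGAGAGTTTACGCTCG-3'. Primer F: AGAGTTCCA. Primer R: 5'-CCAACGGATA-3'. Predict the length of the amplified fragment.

55 bp

Forward primer AGAGTTCCA is found on the top strand at positions 4–12.
Reverse complement of the reverse primer: TATCCGTTGG. This occurs on the top strand at positions 49–58.
Product length = (reverse-primer end) − (forward-primer start) + 1 = 58 − 4 + 1 = 55 bp.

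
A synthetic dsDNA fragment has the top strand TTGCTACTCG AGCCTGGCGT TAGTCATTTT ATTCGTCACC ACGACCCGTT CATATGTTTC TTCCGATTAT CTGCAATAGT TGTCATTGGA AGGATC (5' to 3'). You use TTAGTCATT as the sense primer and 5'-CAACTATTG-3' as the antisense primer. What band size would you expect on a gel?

63 bp

Forward primer TTAGTCATT is found on the top strand at positions 20–28.
Taking the reverse complement of CAACTATTG gives CAATAGTTG, found at positions 74–82 on the template; the primer anneals here to the top strand with its 3' end pointing upstream.
Amplicon spans positions 20–82: 63 bp.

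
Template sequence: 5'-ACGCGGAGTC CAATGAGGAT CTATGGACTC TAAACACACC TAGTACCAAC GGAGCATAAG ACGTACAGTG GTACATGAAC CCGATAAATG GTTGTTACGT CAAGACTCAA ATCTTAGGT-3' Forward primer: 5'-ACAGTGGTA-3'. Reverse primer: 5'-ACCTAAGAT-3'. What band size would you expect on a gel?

55 bp

Forward primer ACAGTGGTA is found on the top strand at positions 65–73.
Taking the reverse complement of ACCTAAGAT gives ATCTTAGGT, found at positions 111–119 on the template; the primer anneals here to the top strand with its 3' end pointing upstream.
Amplicon spans positions 65–119: 55 bp.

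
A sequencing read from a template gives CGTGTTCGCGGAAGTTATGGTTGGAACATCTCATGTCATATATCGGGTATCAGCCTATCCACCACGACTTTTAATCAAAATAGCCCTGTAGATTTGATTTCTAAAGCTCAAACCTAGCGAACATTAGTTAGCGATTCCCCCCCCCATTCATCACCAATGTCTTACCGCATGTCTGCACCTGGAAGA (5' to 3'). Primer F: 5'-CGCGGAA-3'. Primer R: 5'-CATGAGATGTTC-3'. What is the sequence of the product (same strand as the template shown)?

Forward primer CGCGGAA is found on the top strand at positions 7–13.
The reverse primer's reverse complement is GAACATCTCATG, which matches the template at positions 24–35.
The product is the template from position 7 through 35 (29 bp).

5'-CGCGGAAGTTATGGTTGGAACATCTCATG-3'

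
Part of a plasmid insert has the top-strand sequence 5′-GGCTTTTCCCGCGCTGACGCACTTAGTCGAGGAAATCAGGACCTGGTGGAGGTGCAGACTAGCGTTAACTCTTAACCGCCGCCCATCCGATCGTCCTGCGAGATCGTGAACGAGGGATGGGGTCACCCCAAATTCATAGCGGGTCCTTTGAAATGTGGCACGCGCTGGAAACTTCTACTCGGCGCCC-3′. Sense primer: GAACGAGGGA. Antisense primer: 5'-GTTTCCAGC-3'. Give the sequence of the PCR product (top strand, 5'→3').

5'-GAACGAGGGATGGGGTCACCCCAAATTCATAGCGGGTCCTTTGAAATGTGGCACGCGCTGGAAAC-3'

Scanning the template, GAACGAGGGA occurs at positions 108–117; this primer anneals to the bottom strand there with its 3' end pointing downstream.
Reverse complement of the reverse primer: GCTGGAAAC. This occurs on the top strand at positions 164–172.
The product is the template from position 108 through 172 (65 bp).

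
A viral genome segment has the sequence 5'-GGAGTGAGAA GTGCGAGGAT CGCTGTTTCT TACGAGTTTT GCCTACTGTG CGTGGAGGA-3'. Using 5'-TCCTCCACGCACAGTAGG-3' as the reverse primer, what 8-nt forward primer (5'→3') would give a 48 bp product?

The reverse primer's reverse complement CCTACTGTGCGTGGAGGA matches the template at positions 42–59, so the product ends at position 59.
A 48 bp product then starts at position 59 − 48 + 1 = 12.
The forward primer is identical to the top strand there: TGCGAGGA.

5'-TGCGAGGA-3'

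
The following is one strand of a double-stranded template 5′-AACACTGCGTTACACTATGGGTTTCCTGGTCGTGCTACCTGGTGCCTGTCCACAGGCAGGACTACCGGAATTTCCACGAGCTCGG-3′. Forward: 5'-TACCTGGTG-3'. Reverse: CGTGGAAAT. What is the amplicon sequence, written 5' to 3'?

Scanning the template, TACCTGGTG occurs at positions 36–44; this primer anneals to the bottom strand there with its 3' end pointing downstream.
Taking the reverse complement of CGTGGAAAT gives ATTTCCACG, found at positions 70–78 on the template; the primer anneals here to the top strand with its 3' end pointing upstream.
The product is the template from position 36 through 78 (43 bp).

5'-TACCTGGTGCCTGTCCACAGGCAGGACTACCGGAATTTCCACG-3'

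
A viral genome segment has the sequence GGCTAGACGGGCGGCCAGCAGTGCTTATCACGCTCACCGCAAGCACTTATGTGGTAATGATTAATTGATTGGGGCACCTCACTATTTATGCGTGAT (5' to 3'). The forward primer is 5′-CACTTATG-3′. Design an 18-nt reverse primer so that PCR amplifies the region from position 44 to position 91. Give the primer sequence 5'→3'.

The product's 3' end on the top strand is position 91.
The reverse primer anneals to the top strand over positions 74–91, i.e. to GCACCTCACTATTTATGC.
Its sequence written 5'→3' is the reverse complement: GCATAAATAGTGAGGTGC.

5'-GCATAAATAGTGAGGTGC-3'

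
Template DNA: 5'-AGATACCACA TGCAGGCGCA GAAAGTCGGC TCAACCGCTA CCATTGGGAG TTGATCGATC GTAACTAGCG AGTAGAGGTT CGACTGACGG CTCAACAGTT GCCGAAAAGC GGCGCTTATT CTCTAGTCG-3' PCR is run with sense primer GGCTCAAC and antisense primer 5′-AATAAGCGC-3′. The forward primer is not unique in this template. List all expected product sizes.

The forward primer GGCTCAAC matches the top strand at positions 28–35, 89–96.
The reverse primer's reverse complement is GCGCTTATT, matching at positions 112–120.
Each forward site pairs with the reverse site to give a product ending at position 120: sizes 93, 32 bp.

93 bp, 32 bp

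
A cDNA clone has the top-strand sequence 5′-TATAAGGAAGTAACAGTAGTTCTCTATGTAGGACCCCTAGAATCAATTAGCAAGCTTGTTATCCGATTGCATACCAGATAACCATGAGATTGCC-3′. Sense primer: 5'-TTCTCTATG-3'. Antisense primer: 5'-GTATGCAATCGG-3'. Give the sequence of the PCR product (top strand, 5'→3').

5'-TTCTCTATGTAGGACCCCTAGAATCAATTAGCAAGCTTGTTATCCGATTGCATAC-3'

Forward primer TTCTCTATG is found on the top strand at positions 20–28.
The reverse primer's reverse complement is CCGATTGCATAC, which matches the template at positions 63–74.
The product is the template from position 20 through 74 (55 bp).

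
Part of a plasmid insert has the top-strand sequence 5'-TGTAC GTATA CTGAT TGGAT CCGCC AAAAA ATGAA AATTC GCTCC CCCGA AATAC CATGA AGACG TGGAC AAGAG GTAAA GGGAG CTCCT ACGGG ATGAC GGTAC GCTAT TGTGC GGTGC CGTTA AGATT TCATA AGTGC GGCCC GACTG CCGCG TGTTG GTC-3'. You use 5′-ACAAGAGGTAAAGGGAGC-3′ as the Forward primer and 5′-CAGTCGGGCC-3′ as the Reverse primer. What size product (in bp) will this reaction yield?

Forward primer ACAAGAGGTAAAGGGAGC is found on the top strand at positions 69–86.
Reverse complement of the reverse primer: GGCCCGACTG. This occurs on the top strand at positions 141–150.
The product runs from position 69 to position 150, so its length is 150 − 69 + 1 = 82 bp.

82 bp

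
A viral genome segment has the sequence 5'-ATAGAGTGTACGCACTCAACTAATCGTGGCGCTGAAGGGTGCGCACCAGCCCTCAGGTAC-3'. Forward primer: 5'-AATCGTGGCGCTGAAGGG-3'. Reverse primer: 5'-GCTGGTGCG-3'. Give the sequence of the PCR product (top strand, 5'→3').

5'-AATCGTGGCGCTGAAGGGTGCGCACCAGC-3'

The forward primer matches the template at positions 22–39.
Taking the reverse complement of GCTGGTGCG gives CGCACCAGC, found at positions 42–50 on the template; the primer anneals here to the top strand with its 3' end pointing upstream.
The product is the template from position 22 through 50 (29 bp).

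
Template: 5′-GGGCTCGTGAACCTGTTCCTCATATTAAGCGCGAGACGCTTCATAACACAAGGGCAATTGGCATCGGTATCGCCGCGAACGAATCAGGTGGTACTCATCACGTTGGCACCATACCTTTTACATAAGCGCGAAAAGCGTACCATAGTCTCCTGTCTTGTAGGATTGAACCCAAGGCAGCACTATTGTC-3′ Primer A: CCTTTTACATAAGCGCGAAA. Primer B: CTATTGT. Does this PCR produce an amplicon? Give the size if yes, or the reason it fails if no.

No product — both primers anneal to the same strand and extend in the same direction.

Primer A (CCTTTTACATAAGCGCGAAA) matches the top strand at positions 114–133 (3' end points downstream).
Primer B (CTATTGT) also matches the top strand directly, at positions 180–186 — its reverse complement ACAATAG is not present.
Both primers anneal to the bottom strand with 3' ends pointing the same way, so neither can prime synthesis back toward the other.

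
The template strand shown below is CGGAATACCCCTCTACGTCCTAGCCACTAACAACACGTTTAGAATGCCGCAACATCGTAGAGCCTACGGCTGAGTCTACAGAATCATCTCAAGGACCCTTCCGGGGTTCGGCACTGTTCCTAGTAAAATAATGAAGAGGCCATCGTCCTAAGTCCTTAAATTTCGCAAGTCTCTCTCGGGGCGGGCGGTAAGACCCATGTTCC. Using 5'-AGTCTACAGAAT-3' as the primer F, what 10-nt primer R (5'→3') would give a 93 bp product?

5'-CGAAATTTAA-3'

The forward primer binds at positions 73–84, so a 93 bp product ends at position 73 + 93 − 1 = 165.
The reverse primer anneals to the top strand over positions 156–165, i.e. to TTAAATTTCG.
Its sequence written 5'→3' is the reverse complement: CGAAATTTAA.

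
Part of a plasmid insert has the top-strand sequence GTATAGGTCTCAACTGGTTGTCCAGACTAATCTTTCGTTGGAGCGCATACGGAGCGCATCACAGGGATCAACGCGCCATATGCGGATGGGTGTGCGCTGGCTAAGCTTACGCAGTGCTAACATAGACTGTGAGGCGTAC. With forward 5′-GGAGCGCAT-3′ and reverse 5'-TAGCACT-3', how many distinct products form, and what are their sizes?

The forward primer GGAGCGCAT matches the top strand at positions 40–48, 51–59.
The reverse primer's reverse complement is AGTGCTA, matching at positions 113–119.
Each forward site pairs with the reverse site to give a product ending at position 119: sizes 80, 69 bp.

Two products: 80 bp, 69 bp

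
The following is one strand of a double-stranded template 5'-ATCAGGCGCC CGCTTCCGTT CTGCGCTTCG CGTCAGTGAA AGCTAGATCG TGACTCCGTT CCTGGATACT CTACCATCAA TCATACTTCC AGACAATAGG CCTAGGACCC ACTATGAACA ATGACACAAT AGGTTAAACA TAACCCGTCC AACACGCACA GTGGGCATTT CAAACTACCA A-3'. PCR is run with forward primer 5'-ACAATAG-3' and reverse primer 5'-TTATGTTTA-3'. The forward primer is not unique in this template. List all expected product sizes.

51 bp, 18 bp

The forward primer ACAATAG matches the top strand at positions 93–99, 126–132.
The reverse primer's reverse complement is TAAACATAA, matching at positions 135–143.
Each forward site pairs with the reverse site to give a product ending at position 143: sizes 51, 18 bp.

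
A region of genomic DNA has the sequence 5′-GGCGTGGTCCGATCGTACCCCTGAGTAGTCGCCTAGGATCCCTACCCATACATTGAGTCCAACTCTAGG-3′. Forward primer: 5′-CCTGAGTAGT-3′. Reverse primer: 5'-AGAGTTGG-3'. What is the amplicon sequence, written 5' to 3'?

5'-CCTGAGTAGTCGCCTAGGATCCCTACCCATACATTGAGTCCAACTCT-3'

Scanning the template, CCTGAGTAGT occurs at positions 20–29; this primer anneals to the bottom strand there with its 3' end pointing downstream.
The reverse primer's reverse complement is CCAACTCT, which matches the template at positions 59–66.
The product is the template from position 20 through 66 (47 bp).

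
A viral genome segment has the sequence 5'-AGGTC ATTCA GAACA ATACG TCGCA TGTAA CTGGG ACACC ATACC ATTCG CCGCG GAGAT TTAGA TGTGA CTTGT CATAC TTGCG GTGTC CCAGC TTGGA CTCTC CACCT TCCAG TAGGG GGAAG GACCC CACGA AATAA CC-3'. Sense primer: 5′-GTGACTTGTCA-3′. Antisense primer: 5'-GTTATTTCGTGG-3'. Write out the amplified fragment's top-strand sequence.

The forward primer matches the template at positions 67–77.
The reverse primer's reverse complement is CCACGAAATAAC, which matches the template at positions 130–141.
The product is the template from position 67 through 141 (75 bp).

5'-GTGACTTGTCATACTTGCGGTGTCCCAGCTTGGACTCTCCACCTTCCAGTAGGGGGAAGGACCCCACGAAATAAC-3'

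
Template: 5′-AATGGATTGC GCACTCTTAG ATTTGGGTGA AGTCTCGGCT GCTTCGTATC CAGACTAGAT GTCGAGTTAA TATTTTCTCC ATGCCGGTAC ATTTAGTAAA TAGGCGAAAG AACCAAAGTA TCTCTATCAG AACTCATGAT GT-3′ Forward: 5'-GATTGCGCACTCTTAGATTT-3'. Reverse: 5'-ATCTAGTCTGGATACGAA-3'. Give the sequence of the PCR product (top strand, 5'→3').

Scanning the template, GATTGCGCACTCTTAGATTT occurs at positions 5–24; this primer anneals to the bottom strand there with its 3' end pointing downstream.
The reverse primer's reverse complement is TTCGTATCCAGACTAGAT, which matches the template at positions 43–60.
The product is the template from position 5 through 60 (56 bp).

5'-GATTGCGCACTCTTAGATTTGGGTGAAGTCTCGGCTGCTTCGTATCCAGACTAGAT-3'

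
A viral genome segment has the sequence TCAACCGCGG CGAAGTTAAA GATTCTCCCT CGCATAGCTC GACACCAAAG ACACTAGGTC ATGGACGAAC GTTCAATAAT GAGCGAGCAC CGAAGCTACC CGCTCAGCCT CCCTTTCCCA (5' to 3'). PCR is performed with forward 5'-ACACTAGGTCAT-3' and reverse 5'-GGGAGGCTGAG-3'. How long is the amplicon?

The forward primer matches the template at positions 51–62.
Taking the reverse complement of GGGAGGCTGAG gives CTCAGCCTCCC, found at positions 103–113 on the template; the primer anneals here to the top strand with its 3' end pointing upstream.
The product runs from position 51 to position 113, so its length is 113 − 51 + 1 = 63 bp.

63 bp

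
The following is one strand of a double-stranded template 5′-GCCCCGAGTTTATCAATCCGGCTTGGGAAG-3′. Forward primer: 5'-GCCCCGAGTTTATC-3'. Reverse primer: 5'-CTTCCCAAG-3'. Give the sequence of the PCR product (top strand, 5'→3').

5'-GCCCCGAGTTTATCAATCCGGCTTGGGAAG-3'

Scanning the template, GCCCCGAGTTTATC occurs at positions 1–14; this primer anneals to the bottom strand there with its 3' end pointing downstream.
Taking the reverse complement of CTTCCCAAG gives CTTGGGAAG, found at positions 22–30 on the template; the primer anneals here to the top strand with its 3' end pointing upstream.
The product is the template from position 1 through 30 (30 bp).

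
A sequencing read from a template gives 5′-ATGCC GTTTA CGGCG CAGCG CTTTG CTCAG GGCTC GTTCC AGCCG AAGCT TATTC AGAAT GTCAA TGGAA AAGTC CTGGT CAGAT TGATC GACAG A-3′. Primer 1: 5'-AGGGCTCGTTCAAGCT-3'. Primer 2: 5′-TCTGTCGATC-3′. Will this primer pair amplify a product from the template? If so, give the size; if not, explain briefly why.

Primer 1 (AGGGCTCGTTCAAGCT) does not match the top strand, and its reverse complement AGCTTGAACGAGCCCT does not match either.
With no annealing site for primer 1, no amplification occurs.

No product — primer 1 has no binding site in the template.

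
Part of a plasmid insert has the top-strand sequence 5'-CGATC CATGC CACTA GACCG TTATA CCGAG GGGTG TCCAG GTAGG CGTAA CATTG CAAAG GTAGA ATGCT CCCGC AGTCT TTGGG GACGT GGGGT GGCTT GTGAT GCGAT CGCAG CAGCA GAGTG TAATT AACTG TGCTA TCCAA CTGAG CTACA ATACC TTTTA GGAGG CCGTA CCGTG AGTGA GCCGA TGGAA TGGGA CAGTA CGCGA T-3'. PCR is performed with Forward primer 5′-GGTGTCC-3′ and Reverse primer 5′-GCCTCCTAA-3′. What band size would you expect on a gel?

The forward primer matches the template at positions 32–38.
The reverse primer's reverse complement is TTAGGAGGC, which matches the template at positions 163–171.
Product length = (reverse-primer end) − (forward-primer start) + 1 = 171 − 32 + 1 = 140 bp.

140 bp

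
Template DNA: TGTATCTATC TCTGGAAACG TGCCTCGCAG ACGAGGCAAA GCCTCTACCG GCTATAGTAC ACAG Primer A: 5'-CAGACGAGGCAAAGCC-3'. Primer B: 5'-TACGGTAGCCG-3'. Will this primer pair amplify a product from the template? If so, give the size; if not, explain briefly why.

No product — primer B has no binding site in the template.

Primer B (TACGGTAGCCG) does not match the top strand, and its reverse complement CGGCTACCGTA does not match either.
With no annealing site for primer B, no amplification occurs.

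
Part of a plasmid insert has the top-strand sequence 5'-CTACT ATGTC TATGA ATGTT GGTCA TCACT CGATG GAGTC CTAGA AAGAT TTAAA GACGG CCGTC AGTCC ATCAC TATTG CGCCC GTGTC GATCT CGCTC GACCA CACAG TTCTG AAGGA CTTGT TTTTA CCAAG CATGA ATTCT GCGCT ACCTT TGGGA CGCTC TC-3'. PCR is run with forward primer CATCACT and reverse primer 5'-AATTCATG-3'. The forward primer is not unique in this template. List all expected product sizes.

The forward primer CATCACT matches the top strand at positions 24–30, 70–76.
The reverse primer's reverse complement is CATGAATT, matching at positions 136–143.
Each forward site pairs with the reverse site to give a product ending at position 143: sizes 120, 74 bp.

120 bp, 74 bp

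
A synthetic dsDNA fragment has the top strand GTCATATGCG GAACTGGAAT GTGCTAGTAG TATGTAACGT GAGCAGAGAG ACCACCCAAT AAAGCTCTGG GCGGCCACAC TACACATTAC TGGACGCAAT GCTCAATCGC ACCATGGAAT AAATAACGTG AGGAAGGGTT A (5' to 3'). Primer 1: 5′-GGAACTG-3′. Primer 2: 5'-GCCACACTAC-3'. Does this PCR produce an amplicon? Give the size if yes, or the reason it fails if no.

No product — both primers anneal to the same strand and extend in the same direction.

Primer 1 (GGAACTG) matches the top strand at positions 10–16 (3' end points downstream).
Primer 2 (GCCACACTAC) also matches the top strand directly, at positions 74–83 — its reverse complement GTAGTGTGGC is not present.
Both primers anneal to the bottom strand with 3' ends pointing the same way, so neither can prime synthesis back toward the other.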